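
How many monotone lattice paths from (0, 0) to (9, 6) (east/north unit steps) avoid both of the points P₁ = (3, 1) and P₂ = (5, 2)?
Number of paths = 2527

Inclusion–exclusion. Total paths: C(15, 9) = 5005. Through P₁: C(4, 3)·C(11, 6) = 1848. Through P₂: C(7, 5)·C(8, 4) = 1470. Since P₁ is strictly southwest of P₂, a monotone path through both must visit P₁ then P₂; paths through both = C(4, 3)·C(3, 2)·C(8, 4) = 840. Avoid both = 5005 − 1848 − 1470 + 840 = 2527.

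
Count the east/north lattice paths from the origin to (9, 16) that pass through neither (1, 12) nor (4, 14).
Number of paths = 1975010

Inclusion–exclusion. Total paths: C(25, 9) = 2042975. Through P₁: C(13, 1)·C(12, 8) = 6435. Through P₂: C(18, 4)·C(7, 5) = 64260. Since P₁ is strictly southwest of P₂, a monotone path through both must visit P₁ then P₂; paths through both = C(13, 1)·C(5, 3)·C(7, 5) = 2730. Avoid both = 2042975 − 6435 − 64260 + 2730 = 1975010.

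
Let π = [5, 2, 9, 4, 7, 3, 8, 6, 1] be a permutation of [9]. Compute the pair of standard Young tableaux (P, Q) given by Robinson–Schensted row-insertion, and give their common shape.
P = [1, 3, 6, 8] / [2, 7] / [4, 9] / [5];  Q = [1, 3, 5, 7] / [2, 4] / [6, 8] / [9];  common shape = (4, 2, 2, 1)

Row-insert the values π_1, π_2, … into P one at a time, bumping the leftmost entry strictly greater than the inserted value down to the next row. The recording tableau Q records, in position (i, j), the step at which that cell was added to P.
  Insert 5 (step 1): P = [5];  Q = [1]
  Insert 2 (step 2): P = [2] / [5];  Q = [1] / [2]
  Insert 9 (step 3): P = [2, 9] / [5];  Q = [1, 3] / [2]
  Insert 4 (step 4): P = [2, 4] / [5, 9];  Q = [1, 3] / [2, 4]
  Insert 7 (step 5): P = [2, 4, 7] / [5, 9];  Q = [1, 3, 5] / [2, 4]
  Insert 3 (step 6): P = [2, 3, 7] / [4, 9] / [5];  Q = [1, 3, 5] / [2, 4] / [6]
  Insert 8 (step 7): P = [2, 3, 7, 8] / [4, 9] / [5];  Q = [1, 3, 5, 7] / [2, 4] / [6]
  Insert 6 (step 8): P = [2, 3, 6, 8] / [4, 7] / [5, 9];  Q = [1, 3, 5, 7] / [2, 4] / [6, 8]
  Insert 1 (step 9): P = [1, 3, 6, 8] / [2, 7] / [4, 9] / [5];  Q = [1, 3, 5, 7] / [2, 4] / [6, 8] / [9]
Final shape: (4, 2, 2, 1).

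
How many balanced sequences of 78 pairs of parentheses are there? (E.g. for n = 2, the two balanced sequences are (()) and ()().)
C_78 = 73745243611532458459690151854647329239335600

These balanced parentheses are counted by the Catalan number C_n = (1/(n + 1)) · C(2n, n). For n = 78: C_78 = (1/79) · C(156, 78) = 5825874245311064218315521996517139009907512400/79 = 73745243611532458459690151854647329239335600.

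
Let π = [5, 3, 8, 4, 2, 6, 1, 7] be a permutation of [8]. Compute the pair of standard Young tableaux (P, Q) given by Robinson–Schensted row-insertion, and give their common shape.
P = [1, 4, 6, 7] / [2, 8] / [3] / [5];  Q = [1, 3, 6, 8] / [2, 4] / [5] / [7];  common shape = (4, 2, 1, 1)

Row-insert the values π_1, π_2, … into P one at a time, bumping the leftmost entry strictly greater than the inserted value down to the next row. The recording tableau Q records, in position (i, j), the step at which that cell was added to P.
  Insert 5 (step 1): P = [5];  Q = [1]
  Insert 3 (step 2): P = [3] / [5];  Q = [1] / [2]
  Insert 8 (step 3): P = [3, 8] / [5];  Q = [1, 3] / [2]
  Insert 4 (step 4): P = [3, 4] / [5, 8];  Q = [1, 3] / [2, 4]
  Insert 2 (step 5): P = [2, 4] / [3, 8] / [5];  Q = [1, 3] / [2, 4] / [5]
  Insert 6 (step 6): P = [2, 4, 6] / [3, 8] / [5];  Q = [1, 3, 6] / [2, 4] / [5]
  Insert 1 (step 7): P = [1, 4, 6] / [2, 8] / [3] / [5];  Q = [1, 3, 6] / [2, 4] / [5] / [7]
  Insert 7 (step 8): P = [1, 4, 6, 7] / [2, 8] / [3] / [5];  Q = [1, 3, 6, 8] / [2, 4] / [5] / [7]
Final shape: (4, 2, 1, 1).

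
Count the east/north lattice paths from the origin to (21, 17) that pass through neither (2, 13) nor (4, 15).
Number of paths = 28779658539

Inclusion–exclusion. Total paths: C(38, 21) = 28781143380. Through P₁: C(15, 2)·C(23, 19) = 929775. Through P₂: C(19, 4)·C(19, 17) = 662796. Since P₁ is strictly southwest of P₂, a monotone path through both must visit P₁ then P₂; paths through both = C(15, 2)·C(4, 2)·C(19, 17) = 107730. Avoid both = 28781143380 − 929775 − 662796 + 107730 = 28779658539.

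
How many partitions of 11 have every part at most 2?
p(11, parts ≤ 2) = 6

Partitions of 11 with all parts ≤ 2: 2+2+2+2+2+1, 2+2+2+2+1+1+1, 2+2+2+1+1+1+1+1, 2+2+1+1+1+1+1+1+1, 2+1+1+1+1+1+1+1+1+1, 1+1+1+1+1+1+1+1+1+1+1. Count = 6.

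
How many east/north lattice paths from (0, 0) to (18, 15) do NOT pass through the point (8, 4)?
Number of paths = 862563900

Total paths from (0, 0) to (18, 15): C(33, 18) = 1037158320. Paths through (8, 4): (paths (0, 0) → (8, 4)) × (paths (8, 4) → (18, 15)) = C(12, 8) · C(21, 10) = 495 · 352716 = 174594420. Avoidance count = 1037158320 − 174594420 = 862563900.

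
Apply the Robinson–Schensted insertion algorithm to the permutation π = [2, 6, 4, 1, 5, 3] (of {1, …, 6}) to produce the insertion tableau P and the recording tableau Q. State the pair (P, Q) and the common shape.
P = [1, 3, 5] / [2, 4] / [6];  Q = [1, 2, 5] / [3, 6] / [4];  common shape = (3, 2, 1)

Row-insert the values π_1, π_2, … into P one at a time, bumping the leftmost entry strictly greater than the inserted value down to the next row. The recording tableau Q records, in position (i, j), the step at which that cell was added to P.
  Insert 2 (step 1): P = [2];  Q = [1]
  Insert 6 (step 2): P = [2, 6];  Q = [1, 2]
  Insert 4 (step 3): P = [2, 4] / [6];  Q = [1, 2] / [3]
  Insert 1 (step 4): P = [1, 4] / [2] / [6];  Q = [1, 2] / [3] / [4]
  Insert 5 (step 5): P = [1, 4, 5] / [2] / [6];  Q = [1, 2, 5] / [3] / [4]
  Insert 3 (step 6): P = [1, 3, 5] / [2, 4] / [6];  Q = [1, 2, 5] / [3, 6] / [4]
Final shape: (3, 2, 1).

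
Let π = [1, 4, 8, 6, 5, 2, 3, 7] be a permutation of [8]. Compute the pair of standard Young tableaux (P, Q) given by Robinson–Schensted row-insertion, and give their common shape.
P = [1, 2, 3, 7] / [4, 5] / [6] / [8];  Q = [1, 2, 3, 8] / [4, 7] / [5] / [6];  common shape = (4, 2, 1, 1)

Row-insert the values π_1, π_2, … into P one at a time, bumping the leftmost entry strictly greater than the inserted value down to the next row. The recording tableau Q records, in position (i, j), the step at which that cell was added to P.
  Insert 1 (step 1): P = [1];  Q = [1]
  Insert 4 (step 2): P = [1, 4];  Q = [1, 2]
  Insert 8 (step 3): P = [1, 4, 8];  Q = [1, 2, 3]
  Insert 6 (step 4): P = [1, 4, 6] / [8];  Q = [1, 2, 3] / [4]
  Insert 5 (step 5): P = [1, 4, 5] / [6] / [8];  Q = [1, 2, 3] / [4] / [5]
  Insert 2 (step 6): P = [1, 2, 5] / [4] / [6] / [8];  Q = [1, 2, 3] / [4] / [5] / [6]
  Insert 3 (step 7): P = [1, 2, 3] / [4, 5] / [6] / [8];  Q = [1, 2, 3] / [4, 7] / [5] / [6]
  Insert 7 (step 8): P = [1, 2, 3, 7] / [4, 5] / [6] / [8];  Q = [1, 2, 3, 8] / [4, 7] / [5] / [6]
Final shape: (4, 2, 1, 1).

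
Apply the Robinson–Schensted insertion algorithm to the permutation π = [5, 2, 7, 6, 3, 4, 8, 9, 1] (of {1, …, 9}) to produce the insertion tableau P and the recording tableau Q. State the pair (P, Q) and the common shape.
P = [1, 3, 4, 8, 9] / [2, 6] / [5] / [7];  Q = [1, 3, 6, 7, 8] / [2, 4] / [5] / [9];  common shape = (5, 2, 1, 1)

Row-insert the values π_1, π_2, … into P one at a time, bumping the leftmost entry strictly greater than the inserted value down to the next row. The recording tableau Q records, in position (i, j), the step at which that cell was added to P.
  Insert 5 (step 1): P = [5];  Q = [1]
  Insert 2 (step 2): P = [2] / [5];  Q = [1] / [2]
  Insert 7 (step 3): P = [2, 7] / [5];  Q = [1, 3] / [2]
  Insert 6 (step 4): P = [2, 6] / [5, 7];  Q = [1, 3] / [2, 4]
  Insert 3 (step 5): P = [2, 3] / [5, 6] / [7];  Q = [1, 3] / [2, 4] / [5]
  Insert 4 (step 6): P = [2, 3, 4] / [5, 6] / [7];  Q = [1, 3, 6] / [2, 4] / [5]
  Insert 8 (step 7): P = [2, 3, 4, 8] / [5, 6] / [7];  Q = [1, 3, 6, 7] / [2, 4] / [5]
  Insert 9 (step 8): P = [2, 3, 4, 8, 9] / [5, 6] / [7];  Q = [1, 3, 6, 7, 8] / [2, 4] / [5]
  Insert 1 (step 9): P = [1, 3, 4, 8, 9] / [2, 6] / [5] / [7];  Q = [1, 3, 6, 7, 8] / [2, 4] / [5] / [9]
Final shape: (5, 2, 1, 1).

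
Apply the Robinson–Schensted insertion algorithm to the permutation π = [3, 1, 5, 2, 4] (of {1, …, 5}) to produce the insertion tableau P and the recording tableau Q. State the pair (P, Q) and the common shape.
P = [1, 2, 4] / [3, 5];  Q = [1, 3, 5] / [2, 4];  common shape = (3, 2)

Row-insert the values π_1, π_2, … into P one at a time, bumping the leftmost entry strictly greater than the inserted value down to the next row. The recording tableau Q records, in position (i, j), the step at which that cell was added to P.
  Insert 3 (step 1): P = [3];  Q = [1]
  Insert 1 (step 2): P = [1] / [3];  Q = [1] / [2]
  Insert 5 (step 3): P = [1, 5] / [3];  Q = [1, 3] / [2]
  Insert 2 (step 4): P = [1, 2] / [3, 5];  Q = [1, 3] / [2, 4]
  Insert 4 (step 5): P = [1, 2, 4] / [3, 5];  Q = [1, 3, 5] / [2, 4]
Final shape: (3, 2).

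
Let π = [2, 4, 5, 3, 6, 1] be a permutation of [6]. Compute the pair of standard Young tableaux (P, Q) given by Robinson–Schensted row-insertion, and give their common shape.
P = [1, 3, 5, 6] / [2] / [4];  Q = [1, 2, 3, 5] / [4] / [6];  common shape = (4, 1, 1)

Row-insert the values π_1, π_2, … into P one at a time, bumping the leftmost entry strictly greater than the inserted value down to the next row. The recording tableau Q records, in position (i, j), the step at which that cell was added to P.
  Insert 2 (step 1): P = [2];  Q = [1]
  Insert 4 (step 2): P = [2, 4];  Q = [1, 2]
  Insert 5 (step 3): P = [2, 4, 5];  Q = [1, 2, 3]
  Insert 3 (step 4): P = [2, 3, 5] / [4];  Q = [1, 2, 3] / [4]
  Insert 6 (step 5): P = [2, 3, 5, 6] / [4];  Q = [1, 2, 3, 5] / [4]
  Insert 1 (step 6): P = [1, 3, 5, 6] / [2] / [4];  Q = [1, 2, 3, 5] / [4] / [6]
Final shape: (4, 1, 1).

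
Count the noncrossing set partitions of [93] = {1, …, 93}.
C_93 = 60960876535340415751462563580829648891969728907438000

These noncrossing partitions are counted by the Catalan number C_n = (1/(n + 1)) · C(2n, n). For n = 93: C_93 = (1/94) · C(186, 93) = 5730322394321999080637480976597986995845154517299172000/94 = 60960876535340415751462563580829648891969728907438000.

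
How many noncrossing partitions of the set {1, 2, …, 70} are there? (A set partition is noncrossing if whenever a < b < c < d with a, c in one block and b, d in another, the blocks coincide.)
C_70 = 1321422108420282270489942177190229544600

These noncrossing partitions are counted by the Catalan number C_n = (1/(n + 1)) · C(2n, n). For n = 70: C_70 = (1/71) · C(140, 70) = 93820969697840041204785894580506297666600/71 = 1321422108420282270489942177190229544600.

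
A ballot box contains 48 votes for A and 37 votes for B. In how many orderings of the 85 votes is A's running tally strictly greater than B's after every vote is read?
Strict-lead orderings = 213368839964923999986630

Total orderings of the 85 votes with 48 for A: C(85, 48) = 1648759217910776363533050. By the Bertrand ballot formula (Cycle Lemma / reflection principle), the number of orderings in which A is strictly ahead of B throughout is (p − q)/(p + q) · C(p + q, p) = (48 − 37)/(48 + 37) · 1648759217910776363533050 = 213368839964923999986630.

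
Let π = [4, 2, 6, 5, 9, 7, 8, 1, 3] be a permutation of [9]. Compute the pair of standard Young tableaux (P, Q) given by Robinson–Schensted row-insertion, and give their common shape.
P = [1, 3, 7, 8] / [2, 5, 9] / [4, 6];  Q = [1, 3, 5, 7] / [2, 4, 6] / [8, 9];  common shape = (4, 3, 2)

Row-insert the values π_1, π_2, … into P one at a time, bumping the leftmost entry strictly greater than the inserted value down to the next row. The recording tableau Q records, in position (i, j), the step at which that cell was added to P.
  Insert 4 (step 1): P = [4];  Q = [1]
  Insert 2 (step 2): P = [2] / [4];  Q = [1] / [2]
  Insert 6 (step 3): P = [2, 6] / [4];  Q = [1, 3] / [2]
  Insert 5 (step 4): P = [2, 5] / [4, 6];  Q = [1, 3] / [2, 4]
  Insert 9 (step 5): P = [2, 5, 9] / [4, 6];  Q = [1, 3, 5] / [2, 4]
  Insert 7 (step 6): P = [2, 5, 7] / [4, 6, 9];  Q = [1, 3, 5] / [2, 4, 6]
  Insert 8 (step 7): P = [2, 5, 7, 8] / [4, 6, 9];  Q = [1, 3, 5, 7] / [2, 4, 6]
  Insert 1 (step 8): P = [1, 5, 7, 8] / [2, 6, 9] / [4];  Q = [1, 3, 5, 7] / [2, 4, 6] / [8]
  Insert 3 (step 9): P = [1, 3, 7, 8] / [2, 5, 9] / [4, 6];  Q = [1, 3, 5, 7] / [2, 4, 6] / [8, 9]
Final shape: (4, 3, 2).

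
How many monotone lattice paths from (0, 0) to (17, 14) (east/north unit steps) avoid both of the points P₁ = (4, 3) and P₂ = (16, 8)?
Number of paths = 174185248

Inclusion–exclusion. Total paths: C(31, 17) = 265182525. Through P₁: C(7, 4)·C(24, 13) = 87365040. Through P₂: C(24, 16)·C(7, 1) = 5148297. Since P₁ is strictly southwest of P₂, a monotone path through both must visit P₁ then P₂; paths through both = C(7, 4)·C(17, 12)·C(7, 1) = 1516060. Avoid both = 265182525 − 87365040 − 5148297 + 1516060 = 174185248.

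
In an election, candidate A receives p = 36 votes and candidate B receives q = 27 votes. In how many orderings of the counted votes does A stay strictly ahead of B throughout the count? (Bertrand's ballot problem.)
Strict-lead orderings = 69923143311577493

Total orderings of the 63 votes with 36 for A: C(63, 36) = 489462003181042451. By the Bertrand ballot formula (Cycle Lemma / reflection principle), the number of orderings in which A is strictly ahead of B throughout is (p − q)/(p + q) · C(p + q, p) = (36 − 27)/(36 + 27) · 489462003181042451 = 69923143311577493.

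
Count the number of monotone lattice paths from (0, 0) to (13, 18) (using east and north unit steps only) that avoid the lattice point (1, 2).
Number of paths = 114987810

Total paths from (0, 0) to (13, 18): C(31, 13) = 206253075. Paths through (1, 2): (paths (0, 0) → (1, 2)) × (paths (1, 2) → (13, 18)) = C(3, 1) · C(28, 12) = 3 · 30421755 = 91265265. Avoidance count = 206253075 − 91265265 = 114987810.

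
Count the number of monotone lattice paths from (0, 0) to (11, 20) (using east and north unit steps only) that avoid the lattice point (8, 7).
Number of paths = 81068715

Total paths from (0, 0) to (11, 20): C(31, 11) = 84672315. Paths through (8, 7): (paths (0, 0) → (8, 7)) × (paths (8, 7) → (11, 20)) = C(15, 8) · C(16, 3) = 6435 · 560 = 3603600. Avoidance count = 84672315 − 3603600 = 81068715.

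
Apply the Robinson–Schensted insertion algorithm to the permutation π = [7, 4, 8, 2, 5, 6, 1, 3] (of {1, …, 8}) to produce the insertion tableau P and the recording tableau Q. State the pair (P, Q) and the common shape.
P = [1, 3, 6] / [2, 5] / [4, 8] / [7];  Q = [1, 3, 6] / [2, 5] / [4, 8] / [7];  common shape = (3, 2, 2, 1)

Row-insert the values π_1, π_2, … into P one at a time, bumping the leftmost entry strictly greater than the inserted value down to the next row. The recording tableau Q records, in position (i, j), the step at which that cell was added to P.
  Insert 7 (step 1): P = [7];  Q = [1]
  Insert 4 (step 2): P = [4] / [7];  Q = [1] / [2]
  Insert 8 (step 3): P = [4, 8] / [7];  Q = [1, 3] / [2]
  Insert 2 (step 4): P = [2, 8] / [4] / [7];  Q = [1, 3] / [2] / [4]
  Insert 5 (step 5): P = [2, 5] / [4, 8] / [7];  Q = [1, 3] / [2, 5] / [4]
  Insert 6 (step 6): P = [2, 5, 6] / [4, 8] / [7];  Q = [1, 3, 6] / [2, 5] / [4]
  Insert 1 (step 7): P = [1, 5, 6] / [2, 8] / [4] / [7];  Q = [1, 3, 6] / [2, 5] / [4] / [7]
  Insert 3 (step 8): P = [1, 3, 6] / [2, 5] / [4, 8] / [7];  Q = [1, 3, 6] / [2, 5] / [4, 8] / [7]
Final shape: (3, 2, 2, 1).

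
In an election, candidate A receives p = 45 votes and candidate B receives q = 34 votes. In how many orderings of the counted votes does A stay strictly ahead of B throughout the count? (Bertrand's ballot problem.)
Strict-lead orderings = 3527173835643930141670

Total orderings of the 79 votes with 45 for A: C(79, 45) = 25331521183260952835630. By the Bertrand ballot formula (Cycle Lemma / reflection principle), the number of orderings in which A is strictly ahead of B throughout is (p − q)/(p + q) · C(p + q, p) = (45 − 34)/(45 + 34) · 25331521183260952835630 = 3527173835643930141670.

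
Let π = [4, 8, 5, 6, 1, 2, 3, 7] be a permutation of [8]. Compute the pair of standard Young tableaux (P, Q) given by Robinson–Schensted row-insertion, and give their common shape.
P = [1, 2, 3, 7] / [4, 5, 6] / [8];  Q = [1, 2, 4, 8] / [3, 6, 7] / [5];  common shape = (4, 3, 1)

Row-insert the values π_1, π_2, … into P one at a time, bumping the leftmost entry strictly greater than the inserted value down to the next row. The recording tableau Q records, in position (i, j), the step at which that cell was added to P.
  Insert 4 (step 1): P = [4];  Q = [1]
  Insert 8 (step 2): P = [4, 8];  Q = [1, 2]
  Insert 5 (step 3): P = [4, 5] / [8];  Q = [1, 2] / [3]
  Insert 6 (step 4): P = [4, 5, 6] / [8];  Q = [1, 2, 4] / [3]
  Insert 1 (step 5): P = [1, 5, 6] / [4] / [8];  Q = [1, 2, 4] / [3] / [5]
  Insert 2 (step 6): P = [1, 2, 6] / [4, 5] / [8];  Q = [1, 2, 4] / [3, 6] / [5]
  Insert 3 (step 7): P = [1, 2, 3] / [4, 5, 6] / [8];  Q = [1, 2, 4] / [3, 6, 7] / [5]
  Insert 7 (step 8): P = [1, 2, 3, 7] / [4, 5, 6] / [8];  Q = [1, 2, 4, 8] / [3, 6, 7] / [5]
Final shape: (4, 3, 1).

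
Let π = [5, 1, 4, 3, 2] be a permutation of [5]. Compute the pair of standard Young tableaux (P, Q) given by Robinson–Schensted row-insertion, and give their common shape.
P = [1, 2] / [3] / [4] / [5];  Q = [1, 3] / [2] / [4] / [5];  common shape = (2, 1, 1, 1)

Row-insert the values π_1, π_2, … into P one at a time, bumping the leftmost entry strictly greater than the inserted value down to the next row. The recording tableau Q records, in position (i, j), the step at which that cell was added to P.
  Insert 5 (step 1): P = [5];  Q = [1]
  Insert 1 (step 2): P = [1] / [5];  Q = [1] / [2]
  Insert 4 (step 3): P = [1, 4] / [5];  Q = [1, 3] / [2]
  Insert 3 (step 4): P = [1, 3] / [4] / [5];  Q = [1, 3] / [2] / [4]
  Insert 2 (step 5): P = [1, 2] / [3] / [4] / [5];  Q = [1, 3] / [2] / [4] / [5]
Final shape: (2, 1, 1, 1).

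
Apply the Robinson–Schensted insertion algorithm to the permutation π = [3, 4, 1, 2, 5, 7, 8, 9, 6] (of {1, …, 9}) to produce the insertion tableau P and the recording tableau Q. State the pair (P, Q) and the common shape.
P = [1, 2, 5, 6, 8, 9] / [3, 4, 7];  Q = [1, 2, 5, 6, 7, 8] / [3, 4, 9];  common shape = (6, 3)

Row-insert the values π_1, π_2, … into P one at a time, bumping the leftmost entry strictly greater than the inserted value down to the next row. The recording tableau Q records, in position (i, j), the step at which that cell was added to P.
  Insert 3 (step 1): P = [3];  Q = [1]
  Insert 4 (step 2): P = [3, 4];  Q = [1, 2]
  Insert 1 (step 3): P = [1, 4] / [3];  Q = [1, 2] / [3]
  Insert 2 (step 4): P = [1, 2] / [3, 4];  Q = [1, 2] / [3, 4]
  Insert 5 (step 5): P = [1, 2, 5] / [3, 4];  Q = [1, 2, 5] / [3, 4]
  Insert 7 (step 6): P = [1, 2, 5, 7] / [3, 4];  Q = [1, 2, 5, 6] / [3, 4]
  Insert 8 (step 7): P = [1, 2, 5, 7, 8] / [3, 4];  Q = [1, 2, 5, 6, 7] / [3, 4]
  Insert 9 (step 8): P = [1, 2, 5, 7, 8, 9] / [3, 4];  Q = [1, 2, 5, 6, 7, 8] / [3, 4]
  Insert 6 (step 9): P = [1, 2, 5, 6, 8, 9] / [3, 4, 7];  Q = [1, 2, 5, 6, 7, 8] / [3, 4, 9]
Final shape: (6, 3).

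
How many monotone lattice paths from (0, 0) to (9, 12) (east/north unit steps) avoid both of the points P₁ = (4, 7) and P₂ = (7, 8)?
Number of paths = 134045

Inclusion–exclusion. Total paths: C(21, 9) = 293930. Through P₁: C(11, 4)·C(10, 5) = 83160. Through P₂: C(15, 7)·C(6, 2) = 96525. Since P₁ is strictly southwest of P₂, a monotone path through both must visit P₁ then P₂; paths through both = C(11, 4)·C(4, 3)·C(6, 2) = 19800. Avoid both = 293930 − 83160 − 96525 + 19800 = 134045.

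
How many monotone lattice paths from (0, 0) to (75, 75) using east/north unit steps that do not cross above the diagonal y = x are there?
C_75 = 1221395654430378811828760722007962130791020

These NE paths below the diagonal are counted by the Catalan number C_n = (1/(n + 1)) · C(2n, n). For n = 75: C_75 = (1/76) · C(150, 75) = 92826069736708789698985814872605121940117520/76 = 1221395654430378811828760722007962130791020.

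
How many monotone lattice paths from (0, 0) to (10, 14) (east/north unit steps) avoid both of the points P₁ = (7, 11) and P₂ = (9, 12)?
Number of paths = 729402

Inclusion–exclusion. Total paths: C(24, 10) = 1961256. Through P₁: C(18, 7)·C(6, 3) = 636480. Through P₂: C(21, 9)·C(3, 1) = 881790. Since P₁ is strictly southwest of P₂, a monotone path through both must visit P₁ then P₂; paths through both = C(18, 7)·C(3, 2)·C(3, 1) = 286416. Avoid both = 1961256 − 636480 − 881790 + 286416 = 729402.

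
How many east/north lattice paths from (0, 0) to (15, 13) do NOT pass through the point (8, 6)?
Number of paths = 27135864

Total paths from (0, 0) to (15, 13): C(28, 15) = 37442160. Paths through (8, 6): (paths (0, 0) → (8, 6)) × (paths (8, 6) → (15, 13)) = C(14, 8) · C(14, 7) = 3003 · 3432 = 10306296. Avoidance count = 37442160 − 10306296 = 27135864.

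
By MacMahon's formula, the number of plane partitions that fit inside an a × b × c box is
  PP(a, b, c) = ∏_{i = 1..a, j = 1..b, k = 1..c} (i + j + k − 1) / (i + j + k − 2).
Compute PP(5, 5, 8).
PP(5, 5, 8) = 235234907908

Evaluate the triple product over i = 1..5, j = 1..5, k = 1..8. The factors are (2/1) · (3/2) · (4/3) · (5/4) · (6/5) · (7/6) · (8/7) · (9/8) · … (200 factors total). The numerators and denominators telescope so the product is an integer; carrying out the multiplication exactly gives PP(5, 5, 8) = 235234907908.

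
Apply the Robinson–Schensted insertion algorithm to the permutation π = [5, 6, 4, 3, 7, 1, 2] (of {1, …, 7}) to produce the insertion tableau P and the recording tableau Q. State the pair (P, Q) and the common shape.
P = [1, 2, 7] / [3, 6] / [4] / [5];  Q = [1, 2, 5] / [3, 7] / [4] / [6];  common shape = (3, 2, 1, 1)

Row-insert the values π_1, π_2, … into P one at a time, bumping the leftmost entry strictly greater than the inserted value down to the next row. The recording tableau Q records, in position (i, j), the step at which that cell was added to P.
  Insert 5 (step 1): P = [5];  Q = [1]
  Insert 6 (step 2): P = [5, 6];  Q = [1, 2]
  Insert 4 (step 3): P = [4, 6] / [5];  Q = [1, 2] / [3]
  Insert 3 (step 4): P = [3, 6] / [4] / [5];  Q = [1, 2] / [3] / [4]
  Insert 7 (step 5): P = [3, 6, 7] / [4] / [5];  Q = [1, 2, 5] / [3] / [4]
  Insert 1 (step 6): P = [1, 6, 7] / [3] / [4] / [5];  Q = [1, 2, 5] / [3] / [4] / [6]
  Insert 2 (step 7): P = [1, 2, 7] / [3, 6] / [4] / [5];  Q = [1, 2, 5] / [3, 7] / [4] / [6]
Final shape: (3, 2, 1, 1).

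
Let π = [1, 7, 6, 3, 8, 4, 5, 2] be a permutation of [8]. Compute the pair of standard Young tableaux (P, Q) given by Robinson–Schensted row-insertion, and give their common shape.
P = [1, 2, 4, 5] / [3, 8] / [6] / [7];  Q = [1, 2, 5, 7] / [3, 6] / [4] / [8];  common shape = (4, 2, 1, 1)

Row-insert the values π_1, π_2, … into P one at a time, bumping the leftmost entry strictly greater than the inserted value down to the next row. The recording tableau Q records, in position (i, j), the step at which that cell was added to P.
  Insert 1 (step 1): P = [1];  Q = [1]
  Insert 7 (step 2): P = [1, 7];  Q = [1, 2]
  Insert 6 (step 3): P = [1, 6] / [7];  Q = [1, 2] / [3]
  Insert 3 (step 4): P = [1, 3] / [6] / [7];  Q = [1, 2] / [3] / [4]
  Insert 8 (step 5): P = [1, 3, 8] / [6] / [7];  Q = [1, 2, 5] / [3] / [4]
  Insert 4 (step 6): P = [1, 3, 4] / [6, 8] / [7];  Q = [1, 2, 5] / [3, 6] / [4]
  Insert 5 (step 7): P = [1, 3, 4, 5] / [6, 8] / [7];  Q = [1, 2, 5, 7] / [3, 6] / [4]
  Insert 2 (step 8): P = [1, 2, 4, 5] / [3, 8] / [6] / [7];  Q = [1, 2, 5, 7] / [3, 6] / [4] / [8]
Final shape: (4, 2, 1, 1).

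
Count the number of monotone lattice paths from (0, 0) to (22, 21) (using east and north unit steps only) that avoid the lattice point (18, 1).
Number of paths = 1052049279966

Total paths from (0, 0) to (22, 21): C(43, 22) = 1052049481860. Paths through (18, 1): (paths (0, 0) → (18, 1)) × (paths (18, 1) → (22, 21)) = C(19, 18) · C(24, 4) = 19 · 10626 = 201894. Avoidance count = 1052049481860 − 201894 = 1052049279966.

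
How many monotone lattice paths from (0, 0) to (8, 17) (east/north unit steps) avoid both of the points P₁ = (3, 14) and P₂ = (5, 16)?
Number of paths = 978419

Inclusion–exclusion. Total paths: C(25, 8) = 1081575. Through P₁: C(17, 3)·C(8, 5) = 38080. Through P₂: C(21, 5)·C(4, 3) = 81396. Since P₁ is strictly southwest of P₂, a monotone path through both must visit P₁ then P₂; paths through both = C(17, 3)·C(4, 2)·C(4, 3) = 16320. Avoid both = 1081575 − 38080 − 81396 + 16320 = 978419.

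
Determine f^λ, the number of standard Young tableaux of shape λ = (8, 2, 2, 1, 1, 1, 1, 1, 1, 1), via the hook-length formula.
# SYT of shape (8, 2, 2, 1, 1, 1, 1, 1, 1, 1) = 1217216

Hook-length formula: f^λ = n! / Π hook(c), product over all cells c of the Young diagram. For λ = (8, 2, 2, 1, 1, 1, 1, 1, 1, 1), n = 19 boxes. Hook lengths by row (left-to-right, top-to-bottom): [17, 9, 6, 5, 4, 3, 2, 1]; [10, 2]; [9, 1]; [7]; [6]; [5]; [4]; [3]; [2]; [1]. Product of hooks = 99937152000. So f^λ = 19! / 99937152000 = 121645100408832000 / 99937152000 = 1217216.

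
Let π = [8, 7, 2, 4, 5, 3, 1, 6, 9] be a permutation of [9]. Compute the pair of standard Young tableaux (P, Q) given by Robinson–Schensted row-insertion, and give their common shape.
P = [1, 3, 5, 6, 9] / [2] / [4] / [7] / [8];  Q = [1, 4, 5, 8, 9] / [2] / [3] / [6] / [7];  common shape = (5, 1, 1, 1, 1)

Row-insert the values π_1, π_2, … into P one at a time, bumping the leftmost entry strictly greater than the inserted value down to the next row. The recording tableau Q records, in position (i, j), the step at which that cell was added to P.
  Insert 8 (step 1): P = [8];  Q = [1]
  Insert 7 (step 2): P = [7] / [8];  Q = [1] / [2]
  Insert 2 (step 3): P = [2] / [7] / [8];  Q = [1] / [2] / [3]
  Insert 4 (step 4): P = [2, 4] / [7] / [8];  Q = [1, 4] / [2] / [3]
  Insert 5 (step 5): P = [2, 4, 5] / [7] / [8];  Q = [1, 4, 5] / [2] / [3]
  Insert 3 (step 6): P = [2, 3, 5] / [4] / [7] / [8];  Q = [1, 4, 5] / [2] / [3] / [6]
  Insert 1 (step 7): P = [1, 3, 5] / [2] / [4] / [7] / [8];  Q = [1, 4, 5] / [2] / [3] / [6] / [7]
  Insert 6 (step 8): P = [1, 3, 5, 6] / [2] / [4] / [7] / [8];  Q = [1, 4, 5, 8] / [2] / [3] / [6] / [7]
  Insert 9 (step 9): P = [1, 3, 5, 6, 9] / [2] / [4] / [7] / [8];  Q = [1, 4, 5, 8, 9] / [2] / [3] / [6] / [7]
Final shape: (5, 1, 1, 1, 1).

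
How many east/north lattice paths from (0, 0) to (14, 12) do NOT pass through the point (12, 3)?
Number of paths = 9632675

Total paths from (0, 0) to (14, 12): C(26, 14) = 9657700. Paths through (12, 3): (paths (0, 0) → (12, 3)) × (paths (12, 3) → (14, 12)) = C(15, 12) · C(11, 2) = 455 · 55 = 25025. Avoidance count = 9657700 − 25025 = 9632675.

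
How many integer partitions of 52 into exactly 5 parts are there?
p(52, 5 parts) = 3034

Partitions of n into exactly k parts are in bijection with partitions of n − k into at most k parts (subtract 1 from each part). So p(52, exactly 5) = p(47, parts ≤ 5). Computing via the recurrence p(m, j) = p(m, j−1) + p(m−j, j) gives 3034.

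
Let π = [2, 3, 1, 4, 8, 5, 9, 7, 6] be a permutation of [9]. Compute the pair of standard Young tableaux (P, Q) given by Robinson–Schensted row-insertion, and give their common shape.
P = [1, 3, 4, 5, 6] / [2, 7, 9] / [8];  Q = [1, 2, 4, 5, 7] / [3, 6, 8] / [9];  common shape = (5, 3, 1)

Row-insert the values π_1, π_2, … into P one at a time, bumping the leftmost entry strictly greater than the inserted value down to the next row. The recording tableau Q records, in position (i, j), the step at which that cell was added to P.
  Insert 2 (step 1): P = [2];  Q = [1]
  Insert 3 (step 2): P = [2, 3];  Q = [1, 2]
  Insert 1 (step 3): P = [1, 3] / [2];  Q = [1, 2] / [3]
  Insert 4 (step 4): P = [1, 3, 4] / [2];  Q = [1, 2, 4] / [3]
  Insert 8 (step 5): P = [1, 3, 4, 8] / [2];  Q = [1, 2, 4, 5] / [3]
  Insert 5 (step 6): P = [1, 3, 4, 5] / [2, 8];  Q = [1, 2, 4, 5] / [3, 6]
  Insert 9 (step 7): P = [1, 3, 4, 5, 9] / [2, 8];  Q = [1, 2, 4, 5, 7] / [3, 6]
  Insert 7 (step 8): P = [1, 3, 4, 5, 7] / [2, 8, 9];  Q = [1, 2, 4, 5, 7] / [3, 6, 8]
  Insert 6 (step 9): P = [1, 3, 4, 5, 6] / [2, 7, 9] / [8];  Q = [1, 2, 4, 5, 7] / [3, 6, 8] / [9]
Final shape: (5, 3, 1).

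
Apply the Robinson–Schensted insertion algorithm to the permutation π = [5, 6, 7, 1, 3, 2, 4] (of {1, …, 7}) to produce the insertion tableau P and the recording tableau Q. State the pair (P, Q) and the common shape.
P = [1, 2, 4] / [3, 6, 7] / [5];  Q = [1, 2, 3] / [4, 5, 7] / [6];  common shape = (3, 3, 1)

Row-insert the values π_1, π_2, … into P one at a time, bumping the leftmost entry strictly greater than the inserted value down to the next row. The recording tableau Q records, in position (i, j), the step at which that cell was added to P.
  Insert 5 (step 1): P = [5];  Q = [1]
  Insert 6 (step 2): P = [5, 6];  Q = [1, 2]
  Insert 7 (step 3): P = [5, 6, 7];  Q = [1, 2, 3]
  Insert 1 (step 4): P = [1, 6, 7] / [5];  Q = [1, 2, 3] / [4]
  Insert 3 (step 5): P = [1, 3, 7] / [5, 6];  Q = [1, 2, 3] / [4, 5]
  Insert 2 (step 6): P = [1, 2, 7] / [3, 6] / [5];  Q = [1, 2, 3] / [4, 5] / [6]
  Insert 4 (step 7): P = [1, 2, 4] / [3, 6, 7] / [5];  Q = [1, 2, 3] / [4, 5, 7] / [6]
Final shape: (3, 3, 1).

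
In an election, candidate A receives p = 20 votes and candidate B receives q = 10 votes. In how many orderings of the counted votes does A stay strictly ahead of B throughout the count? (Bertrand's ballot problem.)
Strict-lead orderings = 10015005

Total orderings of the 30 votes with 20 for A: C(30, 20) = 30045015. By the Bertrand ballot formula (Cycle Lemma / reflection principle), the number of orderings in which A is strictly ahead of B throughout is (p − q)/(p + q) · C(p + q, p) = (20 − 10)/(20 + 10) · 30045015 = 10015005.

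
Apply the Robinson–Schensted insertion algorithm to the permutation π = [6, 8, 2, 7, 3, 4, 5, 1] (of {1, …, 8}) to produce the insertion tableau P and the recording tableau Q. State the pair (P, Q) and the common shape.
P = [1, 3, 4, 5] / [2, 7] / [6] / [8];  Q = [1, 2, 6, 7] / [3, 4] / [5] / [8];  common shape = (4, 2, 1, 1)

Row-insert the values π_1, π_2, … into P one at a time, bumping the leftmost entry strictly greater than the inserted value down to the next row. The recording tableau Q records, in position (i, j), the step at which that cell was added to P.
  Insert 6 (step 1): P = [6];  Q = [1]
  Insert 8 (step 2): P = [6, 8];  Q = [1, 2]
  Insert 2 (step 3): P = [2, 8] / [6];  Q = [1, 2] / [3]
  Insert 7 (step 4): P = [2, 7] / [6, 8];  Q = [1, 2] / [3, 4]
  Insert 3 (step 5): P = [2, 3] / [6, 7] / [8];  Q = [1, 2] / [3, 4] / [5]
  Insert 4 (step 6): P = [2, 3, 4] / [6, 7] / [8];  Q = [1, 2, 6] / [3, 4] / [5]
  Insert 5 (step 7): P = [2, 3, 4, 5] / [6, 7] / [8];  Q = [1, 2, 6, 7] / [3, 4] / [5]
  Insert 1 (step 8): P = [1, 3, 4, 5] / [2, 7] / [6] / [8];  Q = [1, 2, 6, 7] / [3, 4] / [5] / [8]
Final shape: (4, 2, 1, 1).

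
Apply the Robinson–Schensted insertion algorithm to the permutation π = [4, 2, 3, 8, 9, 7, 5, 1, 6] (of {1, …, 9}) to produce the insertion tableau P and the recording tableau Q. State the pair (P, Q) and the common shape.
P = [1, 3, 5, 6] / [2, 7, 9] / [4] / [8];  Q = [1, 3, 4, 5] / [2, 6, 9] / [7] / [8];  common shape = (4, 3, 1, 1)

Row-insert the values π_1, π_2, … into P one at a time, bumping the leftmost entry strictly greater than the inserted value down to the next row. The recording tableau Q records, in position (i, j), the step at which that cell was added to P.
  Insert 4 (step 1): P = [4];  Q = [1]
  Insert 2 (step 2): P = [2] / [4];  Q = [1] / [2]
  Insert 3 (step 3): P = [2, 3] / [4];  Q = [1, 3] / [2]
  Insert 8 (step 4): P = [2, 3, 8] / [4];  Q = [1, 3, 4] / [2]
  Insert 9 (step 5): P = [2, 3, 8, 9] / [4];  Q = [1, 3, 4, 5] / [2]
  Insert 7 (step 6): P = [2, 3, 7, 9] / [4, 8];  Q = [1, 3, 4, 5] / [2, 6]
  Insert 5 (step 7): P = [2, 3, 5, 9] / [4, 7] / [8];  Q = [1, 3, 4, 5] / [2, 6] / [7]
  Insert 1 (step 8): P = [1, 3, 5, 9] / [2, 7] / [4] / [8];  Q = [1, 3, 4, 5] / [2, 6] / [7] / [8]
  Insert 6 (step 9): P = [1, 3, 5, 6] / [2, 7, 9] / [4] / [8];  Q = [1, 3, 4, 5] / [2, 6, 9] / [7] / [8]
Final shape: (4, 3, 1, 1).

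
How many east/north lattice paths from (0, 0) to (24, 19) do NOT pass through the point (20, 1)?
Number of paths = 800472278235

Total paths from (0, 0) to (24, 19): C(43, 24) = 800472431850. Paths through (20, 1): (paths (0, 0) → (20, 1)) × (paths (20, 1) → (24, 19)) = C(21, 20) · C(22, 4) = 21 · 7315 = 153615. Avoidance count = 800472431850 − 153615 = 800472278235.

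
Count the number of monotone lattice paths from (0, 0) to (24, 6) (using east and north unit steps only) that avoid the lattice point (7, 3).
Number of paths = 456975

Total paths from (0, 0) to (24, 6): C(30, 24) = 593775. Paths through (7, 3): (paths (0, 0) → (7, 3)) × (paths (7, 3) → (24, 6)) = C(10, 7) · C(20, 17) = 120 · 1140 = 136800. Avoidance count = 593775 − 136800 = 456975.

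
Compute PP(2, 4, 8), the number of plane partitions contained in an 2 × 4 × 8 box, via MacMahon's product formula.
PP(2, 4, 8) = 70785

Evaluate the triple product over i = 1..2, j = 1..4, k = 1..8. The factors are (2/1) · (3/2) · (4/3) · (5/4) · (6/5) · (7/6) · (8/7) · (9/8) · … (64 factors total). The numerators and denominators telescope so the product is an integer; carrying out the multiplication exactly gives PP(2, 4, 8) = 70785.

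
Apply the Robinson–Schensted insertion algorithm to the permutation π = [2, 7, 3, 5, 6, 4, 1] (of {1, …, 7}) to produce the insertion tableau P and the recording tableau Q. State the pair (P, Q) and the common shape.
P = [1, 3, 4, 6] / [2] / [5] / [7];  Q = [1, 2, 4, 5] / [3] / [6] / [7];  common shape = (4, 1, 1, 1)

Row-insert the values π_1, π_2, … into P one at a time, bumping the leftmost entry strictly greater than the inserted value down to the next row. The recording tableau Q records, in position (i, j), the step at which that cell was added to P.
  Insert 2 (step 1): P = [2];  Q = [1]
  Insert 7 (step 2): P = [2, 7];  Q = [1, 2]
  Insert 3 (step 3): P = [2, 3] / [7];  Q = [1, 2] / [3]
  Insert 5 (step 4): P = [2, 3, 5] / [7];  Q = [1, 2, 4] / [3]
  Insert 6 (step 5): P = [2, 3, 5, 6] / [7];  Q = [1, 2, 4, 5] / [3]
  Insert 4 (step 6): P = [2, 3, 4, 6] / [5] / [7];  Q = [1, 2, 4, 5] / [3] / [6]
  Insert 1 (step 7): P = [1, 3, 4, 6] / [2] / [5] / [7];  Q = [1, 2, 4, 5] / [3] / [6] / [7]
Final shape: (4, 1, 1, 1).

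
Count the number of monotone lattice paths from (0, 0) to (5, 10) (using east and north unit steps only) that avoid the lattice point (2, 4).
Number of paths = 1743

Total paths from (0, 0) to (5, 10): C(15, 5) = 3003. Paths through (2, 4): (paths (0, 0) → (2, 4)) × (paths (2, 4) → (5, 10)) = C(6, 2) · C(9, 3) = 15 · 84 = 1260. Avoidance count = 3003 − 1260 = 1743.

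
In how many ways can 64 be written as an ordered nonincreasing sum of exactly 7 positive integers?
p(64, 7 parts) = 34082

Partitions of n into exactly k parts are in bijection with partitions of n − k into at most k parts (subtract 1 from each part). So p(64, exactly 7) = p(57, parts ≤ 7). Computing via the recurrence p(m, j) = p(m, j−1) + p(m−j, j) gives 34082.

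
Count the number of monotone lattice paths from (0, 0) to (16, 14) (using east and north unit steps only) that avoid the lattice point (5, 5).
Number of paths = 103096755

Total paths from (0, 0) to (16, 14): C(30, 16) = 145422675. Paths through (5, 5): (paths (0, 0) → (5, 5)) × (paths (5, 5) → (16, 14)) = C(10, 5) · C(20, 11) = 252 · 167960 = 42325920. Avoidance count = 145422675 − 42325920 = 103096755.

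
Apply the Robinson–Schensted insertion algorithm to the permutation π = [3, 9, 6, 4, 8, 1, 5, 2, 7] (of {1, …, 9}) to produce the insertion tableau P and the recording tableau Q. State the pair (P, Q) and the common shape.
P = [1, 2, 5, 7] / [3, 4] / [6, 8] / [9];  Q = [1, 2, 5, 9] / [3, 7] / [4, 8] / [6];  common shape = (4, 2, 2, 1)

Row-insert the values π_1, π_2, … into P one at a time, bumping the leftmost entry strictly greater than the inserted value down to the next row. The recording tableau Q records, in position (i, j), the step at which that cell was added to P.
  Insert 3 (step 1): P = [3];  Q = [1]
  Insert 9 (step 2): P = [3, 9];  Q = [1, 2]
  Insert 6 (step 3): P = [3, 6] / [9];  Q = [1, 2] / [3]
  Insert 4 (step 4): P = [3, 4] / [6] / [9];  Q = [1, 2] / [3] / [4]
  Insert 8 (step 5): P = [3, 4, 8] / [6] / [9];  Q = [1, 2, 5] / [3] / [4]
  Insert 1 (step 6): P = [1, 4, 8] / [3] / [6] / [9];  Q = [1, 2, 5] / [3] / [4] / [6]
  Insert 5 (step 7): P = [1, 4, 5] / [3, 8] / [6] / [9];  Q = [1, 2, 5] / [3, 7] / [4] / [6]
  Insert 2 (step 8): P = [1, 2, 5] / [3, 4] / [6, 8] / [9];  Q = [1, 2, 5] / [3, 7] / [4, 8] / [6]
  Insert 7 (step 9): P = [1, 2, 5, 7] / [3, 4] / [6, 8] / [9];  Q = [1, 2, 5, 9] / [3, 7] / [4, 8] / [6]
Final shape: (4, 2, 2, 1).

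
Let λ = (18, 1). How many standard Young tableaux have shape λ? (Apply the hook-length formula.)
# SYT of shape (18, 1) = 18

Hook-length formula: f^λ = n! / Π hook(c), product over all cells c of the Young diagram. For λ = (18, 1), n = 19 boxes. Hook lengths by row (left-to-right, top-to-bottom): [19, 17, 16, 15, 14, 13, 12, 11, 10, 9, 8, 7, 6, 5, 4, 3, 2, 1]; [1]. Product of hooks = 6758061133824000. So f^λ = 19! / 6758061133824000 = 121645100408832000 / 6758061133824000 = 18.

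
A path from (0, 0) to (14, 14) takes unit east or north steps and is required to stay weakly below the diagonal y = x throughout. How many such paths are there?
Number of paths = 2674440

By the reflection principle (André's argument), the number of monotone paths to (14, 14) with n ≤ m that never go above y = x is C(28, 14) − C(28, 15) = 40116600 − 37442160 = 2674440.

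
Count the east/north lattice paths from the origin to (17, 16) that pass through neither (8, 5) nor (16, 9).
Number of paths = 939391310

Inclusion–exclusion. Total paths: C(33, 17) = 1166803110. Through P₁: C(13, 8)·C(20, 9) = 216164520. Through P₂: C(25, 16)·C(8, 1) = 16343800. Since P₁ is strictly southwest of P₂, a monotone path through both must visit P₁ then P₂; paths through both = C(13, 8)·C(12, 8)·C(8, 1) = 5096520. Avoid both = 1166803110 − 216164520 − 16343800 + 5096520 = 939391310.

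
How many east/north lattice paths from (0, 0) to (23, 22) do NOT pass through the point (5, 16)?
Number of paths = 4113976469796

Total paths from (0, 0) to (23, 22): C(45, 23) = 4116715363800. Paths through (5, 16): (paths (0, 0) → (5, 16)) × (paths (5, 16) → (23, 22)) = C(21, 5) · C(24, 18) = 20349 · 134596 = 2738894004. Avoidance count = 4116715363800 − 2738894004 = 4113976469796.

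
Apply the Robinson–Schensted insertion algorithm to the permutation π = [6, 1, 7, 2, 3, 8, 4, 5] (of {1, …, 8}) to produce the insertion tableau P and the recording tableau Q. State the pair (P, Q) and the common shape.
P = [1, 2, 3, 4, 5] / [6, 7, 8];  Q = [1, 3, 5, 6, 8] / [2, 4, 7];  common shape = (5, 3)

Row-insert the values π_1, π_2, … into P one at a time, bumping the leftmost entry strictly greater than the inserted value down to the next row. The recording tableau Q records, in position (i, j), the step at which that cell was added to P.
  Insert 6 (step 1): P = [6];  Q = [1]
  Insert 1 (step 2): P = [1] / [6];  Q = [1] / [2]
  Insert 7 (step 3): P = [1, 7] / [6];  Q = [1, 3] / [2]
  Insert 2 (step 4): P = [1, 2] / [6, 7];  Q = [1, 3] / [2, 4]
  Insert 3 (step 5): P = [1, 2, 3] / [6, 7];  Q = [1, 3, 5] / [2, 4]
  Insert 8 (step 6): P = [1, 2, 3, 8] / [6, 7];  Q = [1, 3, 5, 6] / [2, 4]
  Insert 4 (step 7): P = [1, 2, 3, 4] / [6, 7, 8];  Q = [1, 3, 5, 6] / [2, 4, 7]
  Insert 5 (step 8): P = [1, 2, 3, 4, 5] / [6, 7, 8];  Q = [1, 3, 5, 6, 8] / [2, 4, 7]
Final shape: (5, 3).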